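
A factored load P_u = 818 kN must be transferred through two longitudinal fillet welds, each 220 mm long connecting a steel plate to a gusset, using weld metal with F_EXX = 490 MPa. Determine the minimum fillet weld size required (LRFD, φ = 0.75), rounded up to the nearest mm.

w = 12 mm

Total weld length L = 440 mm.
Required throat t_e = P_u / (φ × 0.6 F_EXX × L) = 818 / (0.75 × 0.6 × 490 × 440 × 10⁻³) = 8.431 mm.
Required leg w = t_e / 0.707 = 11.93 mm → use 12 mm.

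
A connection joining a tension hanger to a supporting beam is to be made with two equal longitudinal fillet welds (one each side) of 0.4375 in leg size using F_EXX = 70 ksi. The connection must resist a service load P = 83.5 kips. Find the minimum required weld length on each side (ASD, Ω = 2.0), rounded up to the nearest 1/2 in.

Throat t_e = 0.707 × 0.4375 = 0.3093 in.
r_n/Ω = (0.6 × 70 × 0.3093) / 2.0 = 6.496 kip/in.
L_req = P / (r_n/Ω) = 83.5 / 6.496 = 12.85 in total.
Per side: 12.85 / 2 = 6.427 in.
Round up → use L = 6.5 in on each side.

L = 6.5 in on each side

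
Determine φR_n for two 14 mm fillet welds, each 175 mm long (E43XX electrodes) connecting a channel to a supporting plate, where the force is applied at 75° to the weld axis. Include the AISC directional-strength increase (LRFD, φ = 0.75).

φR_n ≈ 989 kN

E43XX → F_EXX = 430 MPa.
t_e = 0.707 × 14 = 9.898 mm; A_we = 9.898 × 350 = 3464 mm².
Directional factor: 1.0 + 0.5 sin^1.5(75°) = 1.475.
F_nw = 0.6 × 430 × 1.475 = 380.5 MPa.
φR_n = 0.75 × 380.5 × 3464 × 10⁻³ = 988.5 kN.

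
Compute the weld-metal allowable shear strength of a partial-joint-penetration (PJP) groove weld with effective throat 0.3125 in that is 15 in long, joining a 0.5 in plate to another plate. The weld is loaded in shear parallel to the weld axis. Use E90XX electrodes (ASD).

E90XX → F_EXX = 90 ksi.
Effective throat (given) t_e = 0.3125 in.
A_we = 0.3125 × 15 = 4.688 in².
F_nw = 0.6 F_EXX = 54 ksi.
R_n/Ω = (54 × 4.688) / 2.0 = 126.6 kip.

R_n/Ω ≈ 127 kip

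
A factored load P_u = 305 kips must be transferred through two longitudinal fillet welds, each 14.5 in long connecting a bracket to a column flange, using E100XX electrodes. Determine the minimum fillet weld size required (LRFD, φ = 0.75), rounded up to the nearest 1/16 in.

E100XX → F_EXX = 100 ksi.
Total weld length L = 29 in.
Required throat t_e = P_u / (φ × 0.6 F_EXX × L) = 305 / (0.75 × 0.6 × 100 × 29) = 0.2337 in.
Required leg w = t_e / 0.707 = 0.3306 in → use 3/8 in.

w = 3/8 in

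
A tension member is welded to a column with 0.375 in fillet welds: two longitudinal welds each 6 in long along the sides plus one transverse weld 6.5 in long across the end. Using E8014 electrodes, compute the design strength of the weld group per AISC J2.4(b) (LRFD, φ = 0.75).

φR_n ≈ 190 kip

E80XX → F_EXX = 80 ksi.
t_e = 0.707 × 0.375 = 0.2651 in.
R_nwl = 0.6 × 80 × 0.2651 × 12 = 152.7 kip (longitudinal, 2 welds).
R_nwt = 0.6 × 80 × 0.2651 × 6.5 = 82.72 kip (transverse, base value).
(i) R_nwl + R_nwt = 235.4 kip; (ii) 0.85 R_nwl + 1.5 R_nwt = 253.9 kip.
R_n = max = 253.9 kip [governs: (ii)]; φR_n = 190.4 kip.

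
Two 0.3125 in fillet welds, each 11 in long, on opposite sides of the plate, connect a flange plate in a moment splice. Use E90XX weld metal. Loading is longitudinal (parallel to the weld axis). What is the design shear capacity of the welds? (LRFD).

φR_n ≈ 197 kip

E90XX → F_EXX = 90 ksi.
Effective throat t_e = 0.707 × 0.3125 = 0.2209 in.
Total length L = 22 in; A_we = 0.2209 × 22 = 4.861 in².
F_nw = 0.6 F_EXX = 0.6 × 90 = 54 ksi.
φR_n = 0.75 × 54 × 4.861 = 196.9 kip.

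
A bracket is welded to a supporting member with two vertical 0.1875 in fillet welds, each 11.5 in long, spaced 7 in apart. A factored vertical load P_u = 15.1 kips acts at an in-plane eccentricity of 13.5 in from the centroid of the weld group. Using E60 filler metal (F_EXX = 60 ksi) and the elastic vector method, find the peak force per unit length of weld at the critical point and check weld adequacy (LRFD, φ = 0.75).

Total weld length L_w = 23 in. Treat welds as unit-width lines.
Polar moment about centroid: J = 2[d³/12 + d(b/2)²] = 2[11.5³/12 + 11.5×3.5²] = 535.2 in³.
Direct shear f_v = P/L_w = 15.1 / 23 = 0.6565 kip/in (vertical).
Torsion M = P·e = 15.1 × 13.5 = 203.85 kip·in.
Critical point at (x, y) = (3.5, 5.75) from centroid. f_tx = M·y/J = 2.19 kip/in; f_ty = M·x/J = 1.333 kip/in.
Resultant f_max = √[f_tx² + (f_v + f_ty)²] = √[2.19² + (0.6565 + 1.333)²] = 2.959 kip/in.
Capacity per unit length: φr_n = 0.75 × 0.6 × 60 × (0.707 × 0.1875) = 3.579 kip/in.
2.959 ≤ 3.579 → adequate.

f_max ≈ 2.96 kip/in; adequate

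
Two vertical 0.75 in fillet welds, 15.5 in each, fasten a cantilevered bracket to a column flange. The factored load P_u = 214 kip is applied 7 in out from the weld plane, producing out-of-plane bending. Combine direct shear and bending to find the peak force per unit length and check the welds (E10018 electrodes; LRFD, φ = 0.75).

E100XX → F_EXX = 100 ksi.
L_w = 2 × 15.5 = 31 in; section modulus (unit throat) S = 2 × L²/6 = 80.08 in².
Direct shear f_v = P/L_w = 214/31 = 6.903 kip/in.
Moment M = P × e = 214 × 7 = 1498 kip·in; bending f_b = M/S = 18.71 kip/in.
f_max = √(f_v² + f_b²) = √(6.903² + 18.71²) = 19.94 kip/in.
φr_n = 0.75 × 0.6 × 100 × (0.707 × 0.75) = 23.86 kip/in → adequate.

f_max ≈ 19.9 kip/in; adequate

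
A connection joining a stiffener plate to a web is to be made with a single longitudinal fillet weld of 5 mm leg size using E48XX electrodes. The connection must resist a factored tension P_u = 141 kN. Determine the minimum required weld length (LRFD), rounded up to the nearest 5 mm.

E48XX → F_EXX = 480 MPa.
Throat t_e = 0.707 × 5 = 3.535 mm.
φr_n = 0.75 × 0.6 × 480 × 3.535 × 10⁻³ = 0.7636 kN/mm.
L_req = P_u / φr_n = 141 / 0.7636 = 184.7 mm total.
Round up → use L = 185 mm.

L = 185 mm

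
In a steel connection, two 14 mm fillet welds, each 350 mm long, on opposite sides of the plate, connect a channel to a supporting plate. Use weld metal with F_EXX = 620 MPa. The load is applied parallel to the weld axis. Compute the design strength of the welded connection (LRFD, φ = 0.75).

φR_n ≈ 1930 kN

Effective throat t_e = 0.707 × 14 = 9.898 mm.
Total length L = 700 mm; A_we = 9.898 × 700 = 6929 mm².
F_nw = 0.6 F_EXX = 0.6 × 620 = 372 MPa.
φR_n = 0.75 × 372 × 6929 × 10⁻³ = 1933 kN.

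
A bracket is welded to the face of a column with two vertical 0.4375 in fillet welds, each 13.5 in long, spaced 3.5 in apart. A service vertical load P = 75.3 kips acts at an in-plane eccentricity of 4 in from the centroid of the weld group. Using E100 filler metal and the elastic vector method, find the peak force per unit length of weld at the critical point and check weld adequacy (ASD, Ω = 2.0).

E100XX → F_EXX = 100 ksi.
Total weld length L_w = 27 in. Treat welds as unit-width lines.
Polar moment about centroid: J = 2[d³/12 + d(b/2)²] = 2[13.5³/12 + 13.5×1.75²] = 492.8 in³.
Direct shear f_v = P/L_w = 75.3 / 27 = 2.789 kip/in (vertical).
Torsion M = P·e = 75.3 × 4 = 301.2 kip·in.
Critical point at (x, y) = (1.75, 6.75) from centroid. f_tx = M·y/J = 4.126 kip/in; f_ty = M·x/J = 1.07 kip/in.
Resultant f_max = √[f_tx² + (f_v + f_ty)²] = √[4.126² + (2.789 + 1.07)²] = 5.649 kip/in.
Capacity per unit length: r_n/Ω = (1/2.0) × 0.6 × 100 × (0.707 × 0.4375) = 9.279 kip/in.
5.649 ≤ 9.279 → adequate.

f_max ≈ 5.65 kip/in; adequate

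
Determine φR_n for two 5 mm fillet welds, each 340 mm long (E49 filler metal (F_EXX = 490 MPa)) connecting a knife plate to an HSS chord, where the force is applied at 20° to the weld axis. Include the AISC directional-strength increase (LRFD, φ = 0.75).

t_e = 0.707 × 5 = 3.535 mm; A_we = 3.535 × 680 = 2404 mm².
Directional factor: 1.0 + 0.5 sin^1.5(20°) = 1.1.
F_nw = 0.6 × 490 × 1.1 = 323.4 MPa.
φR_n = 0.75 × 323.4 × 2404 × 10⁻³ = 583 kN.

φR_n ≈ 583 kN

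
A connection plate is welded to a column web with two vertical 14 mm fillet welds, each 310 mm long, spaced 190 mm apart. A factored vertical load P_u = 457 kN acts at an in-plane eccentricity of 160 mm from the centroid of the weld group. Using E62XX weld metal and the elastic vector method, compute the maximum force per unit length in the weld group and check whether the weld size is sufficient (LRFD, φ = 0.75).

f_max ≈ 1760 N/mm; adequate

E62XX → F_EXX = 620 MPa.
Total weld length L_w = 620 mm. Treat welds as unit-width lines.
Polar moment about centroid: J = 2[d³/12 + d(b/2)²] = 2[310³/12 + 310×95²] = 10560000 mm³.
Direct shear f_v = P/L_w = 457×10³ / 620 = 737.1 N/mm (vertical).
Torsion M = P·e = 457×10³ × 160 = 73120000 N·mm.
Critical point at (x, y) = (95, 155) from centroid. f_tx = M·y/J = 1073 N/mm; f_ty = M·x/J = 657.8 N/mm.
Resultant f_max = √[f_tx² + (f_v + f_ty)²] = √[1073² + (737.1 + 657.8)²] = 1760 N/mm.
Capacity per unit length: φr_n = 0.75 × 0.6 × 620 × (0.707 × 14) = 2762 N/mm.
1760 ≤ 2762 → adequate.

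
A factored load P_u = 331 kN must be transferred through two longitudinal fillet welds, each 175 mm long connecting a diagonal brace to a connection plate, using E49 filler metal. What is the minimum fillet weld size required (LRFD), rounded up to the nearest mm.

E49XX → F_EXX = 490 MPa.
Total weld length L = 350 mm.
Required throat t_e = P_u / (φ × 0.6 F_EXX × L) = 331 / (0.75 × 0.6 × 490 × 350 × 10⁻³) = 4.289 mm.
Required leg w = t_e / 0.707 = 6.066 mm → use 7 mm.

w = 7 mm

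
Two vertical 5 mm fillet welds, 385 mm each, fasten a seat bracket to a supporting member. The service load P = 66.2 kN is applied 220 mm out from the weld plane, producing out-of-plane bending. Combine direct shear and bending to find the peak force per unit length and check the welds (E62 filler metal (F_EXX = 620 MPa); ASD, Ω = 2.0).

f_max ≈ 307 N/mm; adequate

L_w = 2 × 385 = 770 mm; section modulus (unit throat) S = 2 × L²/6 = 49410 mm².
Direct shear f_v = P/L_w = 66.2×10³/770 = 85.97 N/mm.
Moment M = P × e = 66.2×10³ × 220 = 14564000 N·mm; bending f_b = M/S = 294.8 N/mm.
f_max = √(f_v² + f_b²) = √(85.97² + 294.8²) = 307.1 N/mm.
r_n/Ω = (1/2.0) × 0.6 × 620 × (0.707 × 5) = 657.5 N/mm → adequate.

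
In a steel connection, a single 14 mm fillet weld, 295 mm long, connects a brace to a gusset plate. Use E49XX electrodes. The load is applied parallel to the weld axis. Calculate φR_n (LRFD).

φR_n ≈ 644 kN

E49XX → F_EXX = 490 MPa.
Effective throat t_e = 0.707 × 14 = 9.898 mm.
Total length L = 295 mm; A_we = 9.898 × 295 = 2920 mm².
F_nw = 0.6 F_EXX = 0.6 × 490 = 294 MPa.
φR_n = 0.75 × 294 × 2920 × 10⁻³ = 643.8 kN.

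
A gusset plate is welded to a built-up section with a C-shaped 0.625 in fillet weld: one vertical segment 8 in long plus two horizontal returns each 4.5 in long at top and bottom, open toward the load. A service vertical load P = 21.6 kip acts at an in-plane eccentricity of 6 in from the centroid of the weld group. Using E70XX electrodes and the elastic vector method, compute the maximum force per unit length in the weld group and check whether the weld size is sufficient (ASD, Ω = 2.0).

f_max ≈ 3.95 kip/in; adequate

E70XX → F_EXX = 70 ksi.
Total weld length L_w = 17 in. Treat welds as unit-width lines.
Centroid: x̄ = 2×4.5×2.25 / 17 = 1.191 in from the vertical weld.
Polar moment about centroid: J = I_x + I_y = [8³/12 + 2×4.5×4²] + [8×1.191² + 2(4.5³/12 + 4.5×1.059²)] = 223.3 in³.
Direct shear f_v = P/L_w = 21.6 / 17 = 1.271 kip/in (vertical).
Torsion M = P·e = 21.6 × 6 = 129.6 kip·in.
Critical point at (x, y) = (3.309, 4) from centroid. f_tx = M·y/J = 2.322 kip/in; f_ty = M·x/J = 1.92 kip/in.
Resultant f_max = √[f_tx² + (f_v + f_ty)²] = √[2.322² + (1.271 + 1.92)²] = 3.946 kip/in.
Capacity per unit length: r_n/Ω = (1/2.0) × 0.6 × 70 × (0.707 × 0.625) = 9.279 kip/in.
3.946 ≤ 9.279 → adequate.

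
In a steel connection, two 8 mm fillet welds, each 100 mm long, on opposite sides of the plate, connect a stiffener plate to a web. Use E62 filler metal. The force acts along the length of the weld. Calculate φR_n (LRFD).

E62XX → F_EXX = 620 MPa.
Effective throat t_e = 0.707 × 8 = 5.656 mm.
Total length L = 200 mm; A_we = 5.656 × 200 = 1131 mm².
F_nw = 0.6 F_EXX = 0.6 × 620 = 372 MPa.
φR_n = 0.75 × 372 × 1131 × 10⁻³ = 315.6 kN.

φR_n ≈ 316 kN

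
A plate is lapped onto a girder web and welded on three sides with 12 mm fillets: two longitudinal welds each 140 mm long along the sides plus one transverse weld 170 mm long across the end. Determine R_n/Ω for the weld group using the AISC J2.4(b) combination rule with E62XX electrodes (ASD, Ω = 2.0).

R_n/Ω ≈ 778 kN

E62XX → F_EXX = 620 MPa.
t_e = 0.707 × 12 = 8.484 mm.
R_nwl = 0.6 × 620 × 8.484 × 280 × 10⁻³ = 883.7 kN (longitudinal, 2 welds).
R_nwt = 0.6 × 620 × 8.484 × 170 × 10⁻³ = 536.5 kN (transverse, base value).
(i) R_nwl + R_nwt = 1420 kN; (ii) 0.85 R_nwl + 1.5 R_nwt = 1556 kN.
R_n = max = 1556 kN [governs: (ii)]; R_n/Ω = 778 kN.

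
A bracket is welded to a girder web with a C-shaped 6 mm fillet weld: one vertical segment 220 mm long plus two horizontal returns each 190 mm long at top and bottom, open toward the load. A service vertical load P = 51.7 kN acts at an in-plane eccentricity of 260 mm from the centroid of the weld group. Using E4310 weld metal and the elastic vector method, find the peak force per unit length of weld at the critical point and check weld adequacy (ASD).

f_max ≈ 360 N/mm; adequate

E43XX → F_EXX = 430 MPa.
Total weld length L_w = 600 mm. Treat welds as unit-width lines.
Centroid: x̄ = 2×190×95 / 600 = 60.17 mm from the vertical weld.
Polar moment about centroid: J = I_x + I_y = [220³/12 + 2×190×110²] + [220×60.17² + 2(190³/12 + 190×34.83²)] = 7886000 mm³.
Direct shear f_v = P/L_w = 51.7×10³ / 600 = 86.17 N/mm (vertical).
Torsion M = P·e = 51.7×10³ × 260 = 13442000 N·mm.
Critical point at (x, y) = (129.8, 110) from centroid. f_tx = M·y/J = 187.5 N/mm; f_ty = M·x/J = 221.3 N/mm.
Resultant f_max = √[f_tx² + (f_v + f_ty)²] = √[187.5² + (86.17 + 221.3)²] = 360.1 N/mm.
Capacity per unit length: r_n/Ω = (1/2.0) × 0.6 × 430 × (0.707 × 6) = 547.2 N/mm.
360.1 ≤ 547.2 → adequate.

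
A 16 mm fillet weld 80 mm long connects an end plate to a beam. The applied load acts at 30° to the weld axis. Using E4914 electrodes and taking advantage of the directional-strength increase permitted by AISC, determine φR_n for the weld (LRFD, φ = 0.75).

φR_n ≈ 235 kN

E49XX → F_EXX = 490 MPa.
t_e = 0.707 × 16 = 11.31 mm; A_we = 11.31 × 80 = 905 mm².
Directional factor: 1.0 + 0.5 sin^1.5(30°) = 1.177.
F_nw = 0.6 × 490 × 1.177 = 346 MPa.
φR_n = 0.75 × 346 × 905 × 10⁻³ = 234.8 kN.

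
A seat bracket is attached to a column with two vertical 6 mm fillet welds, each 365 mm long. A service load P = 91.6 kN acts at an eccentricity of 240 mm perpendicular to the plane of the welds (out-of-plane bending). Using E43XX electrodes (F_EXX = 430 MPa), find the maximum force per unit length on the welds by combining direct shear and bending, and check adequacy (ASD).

L_w = 2 × 365 = 730 mm; section modulus (unit throat) S = 2 × L²/6 = 44410 mm².
Direct shear f_v = P/L_w = 91.6×10³/730 = 125.5 N/mm.
Moment M = P × e = 91.6×10³ × 240 = 21984000 N·mm; bending f_b = M/S = 495 N/mm.
f_max = √(f_v² + f_b²) = √(125.5² + 495²) = 510.7 N/mm.
r_n/Ω = (1/2.0) × 0.6 × 430 × (0.707 × 6) = 547.2 N/mm → adequate.

f_max ≈ 511 N/mm; adequate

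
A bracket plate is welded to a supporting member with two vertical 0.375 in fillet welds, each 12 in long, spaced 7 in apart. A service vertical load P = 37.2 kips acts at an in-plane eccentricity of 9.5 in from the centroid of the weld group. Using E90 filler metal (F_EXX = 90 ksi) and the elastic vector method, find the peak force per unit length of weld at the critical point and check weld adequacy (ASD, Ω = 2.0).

Total weld length L_w = 24 in. Treat welds as unit-width lines.
Polar moment about centroid: J = 2[d³/12 + d(b/2)²] = 2[12³/12 + 12×3.5²] = 582 in³.
Direct shear f_v = P/L_w = 37.2 / 24 = 1.55 kip/in (vertical).
Torsion M = P·e = 37.2 × 9.5 = 353.4 kip·in.
Critical point at (x, y) = (3.5, 6) from centroid. f_tx = M·y/J = 3.643 kip/in; f_ty = M·x/J = 2.125 kip/in.
Resultant f_max = √[f_tx² + (f_v + f_ty)²] = √[3.643² + (1.55 + 2.125)²] = 5.175 kip/in.
Capacity per unit length: r_n/Ω = (1/2.0) × 0.6 × 90 × (0.707 × 0.375) = 7.158 kip/in.
5.175 ≤ 7.158 → adequate.

f_max ≈ 5.18 kip/in; adequate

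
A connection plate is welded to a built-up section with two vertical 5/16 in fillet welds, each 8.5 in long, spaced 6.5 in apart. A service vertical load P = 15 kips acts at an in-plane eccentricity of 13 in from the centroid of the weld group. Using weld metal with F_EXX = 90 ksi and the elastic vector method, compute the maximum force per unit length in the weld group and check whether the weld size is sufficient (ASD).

Total weld length L_w = 17 in. Treat welds as unit-width lines.
Polar moment about centroid: J = 2[d³/12 + d(b/2)²] = 2[8.5³/12 + 8.5×3.25²] = 281.9 in³.
Direct shear f_v = P/L_w = 15 / 17 = 0.8824 kip/in (vertical).
Torsion M = P·e = 15 × 13 = 195 kip·in.
Critical point at (x, y) = (3.25, 4.25) from centroid. f_tx = M·y/J = 2.94 kip/in; f_ty = M·x/J = 2.248 kip/in.
Resultant f_max = √[f_tx² + (f_v + f_ty)²] = √[2.94² + (0.8824 + 2.248)²] = 4.294 kip/in.
Capacity per unit length: r_n/Ω = (1/2.0) × 0.6 × 90 × (0.707 × 0.3125) = 5.965 kip/in.
4.294 ≤ 5.965 → adequate.

f_max ≈ 4.29 kip/in; adequate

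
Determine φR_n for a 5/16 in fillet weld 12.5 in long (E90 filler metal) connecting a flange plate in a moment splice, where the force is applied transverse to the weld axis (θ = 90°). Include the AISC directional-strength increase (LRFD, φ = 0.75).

φR_n ≈ 168 kip

E90XX → F_EXX = 90 ksi.
t_e = 0.707 × 0.3125 = 0.2209 in; A_we = 0.2209 × 12.5 = 2.762 in².
Directional factor: 1.0 + 0.5 sin^1.5(90°) = 1.5.
F_nw = 0.6 × 90 × 1.5 = 81 ksi.
φR_n = 0.75 × 81 × 2.762 = 167.8 kip.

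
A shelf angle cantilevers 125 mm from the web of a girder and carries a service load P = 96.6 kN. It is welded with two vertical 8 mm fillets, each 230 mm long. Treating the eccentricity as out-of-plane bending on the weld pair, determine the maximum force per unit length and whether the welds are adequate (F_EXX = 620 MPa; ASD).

f_max ≈ 716 N/mm; adequate

L_w = 2 × 230 = 460 mm; section modulus (unit throat) S = 2 × L²/6 = 17630 mm².
Direct shear f_v = P/L_w = 96.6×10³/460 = 210 N/mm.
Moment M = P × e = 96.6×10³ × 125 = 12075000 N·mm; bending f_b = M/S = 684.8 N/mm.
f_max = √(f_v² + f_b²) = √(210² + 684.8²) = 716.3 N/mm.
r_n/Ω = (1/2.0) × 0.6 × 620 × (0.707 × 8) = 1052 N/mm → adequate.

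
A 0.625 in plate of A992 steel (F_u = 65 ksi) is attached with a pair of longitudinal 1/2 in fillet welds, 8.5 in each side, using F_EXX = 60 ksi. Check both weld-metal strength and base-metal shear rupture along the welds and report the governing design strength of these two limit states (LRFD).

t_e = 0.707 × 0.5 = 0.3535 in; L = 17 in.
Weld metal: φR_n = 0.75 × 0.6 × 60 × 0.3535 × 17 = 162.3 kips.
Base metal (shear rupture): φR_n = 0.75 × 0.6 × 65 × 0.625 × 17 = 310.8 kips.
Governing: weld metal.

φR_n ≈ 162 kips (weld metal governs)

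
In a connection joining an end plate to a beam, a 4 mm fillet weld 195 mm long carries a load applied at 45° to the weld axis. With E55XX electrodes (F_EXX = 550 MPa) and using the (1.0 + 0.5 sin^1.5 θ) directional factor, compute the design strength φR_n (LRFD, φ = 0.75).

t_e = 0.707 × 4 = 2.828 mm; A_we = 2.828 × 195 = 551.5 mm².
Directional factor: 1.0 + 0.5 sin^1.5(45°) = 1.297.
F_nw = 0.6 × 550 × 1.297 = 428.1 MPa.
φR_n = 0.75 × 428.1 × 551.5 × 10⁻³ = 177.1 kN.

φR_n ≈ 177 kN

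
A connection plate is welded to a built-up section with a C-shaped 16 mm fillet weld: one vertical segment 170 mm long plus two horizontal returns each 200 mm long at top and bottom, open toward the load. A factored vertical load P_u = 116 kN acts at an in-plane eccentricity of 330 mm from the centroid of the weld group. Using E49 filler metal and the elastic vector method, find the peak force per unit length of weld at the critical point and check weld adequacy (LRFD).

f_max ≈ 1200 N/mm; adequate

E49XX → F_EXX = 490 MPa.
Total weld length L_w = 570 mm. Treat welds as unit-width lines.
Centroid: x̄ = 2×200×100 / 570 = 70.18 mm from the vertical weld.
Polar moment about centroid: J = I_x + I_y = [170³/12 + 2×200×85²] + [170×70.18² + 2(200³/12 + 200×29.82²)] = 5826000 mm³.
Direct shear f_v = P/L_w = 116×10³ / 570 = 203.5 N/mm (vertical).
Torsion M = P·e = 116×10³ × 330 = 38280000 N·mm.
Critical point at (x, y) = (129.8, 85) from centroid. f_tx = M·y/J = 558.5 N/mm; f_ty = M·x/J = 853.1 N/mm.
Resultant f_max = √[f_tx² + (f_v + f_ty)²] = √[558.5² + (203.5 + 853.1)²] = 1195 N/mm.
Capacity per unit length: φr_n = 0.75 × 0.6 × 490 × (0.707 × 16) = 2494 N/mm.
1195 ≤ 2494 → adequate.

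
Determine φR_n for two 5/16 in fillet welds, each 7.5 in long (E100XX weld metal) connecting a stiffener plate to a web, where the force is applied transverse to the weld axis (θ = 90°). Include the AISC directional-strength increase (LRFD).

E100XX → F_EXX = 100 ksi.
t_e = 0.707 × 0.3125 = 0.2209 in; A_we = 0.2209 × 15 = 3.314 in².
Directional factor: 1.0 + 0.5 sin^1.5(90°) = 1.5.
F_nw = 0.6 × 100 × 1.5 = 90 ksi.
φR_n = 0.75 × 90 × 3.314 = 223.7 kips.

φR_n ≈ 224 kips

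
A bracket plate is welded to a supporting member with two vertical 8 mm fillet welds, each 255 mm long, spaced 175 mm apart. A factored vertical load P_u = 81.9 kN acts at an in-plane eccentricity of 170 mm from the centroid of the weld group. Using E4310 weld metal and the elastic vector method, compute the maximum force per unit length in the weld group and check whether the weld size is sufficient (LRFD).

f_max ≈ 434 N/mm; adequate

E43XX → F_EXX = 430 MPa.
Total weld length L_w = 510 mm. Treat welds as unit-width lines.
Polar moment about centroid: J = 2[d³/12 + d(b/2)²] = 2[255³/12 + 255×87.5²] = 6668000 mm³.
Direct shear f_v = P/L_w = 81.9×10³ / 510 = 160.6 N/mm (vertical).
Torsion M = P·e = 81.9×10³ × 170 = 13923000 N·mm.
Critical point at (x, y) = (87.5, 127.5) from centroid. f_tx = M·y/J = 266.2 N/mm; f_ty = M·x/J = 182.7 N/mm.
Resultant f_max = √[f_tx² + (f_v + f_ty)²] = √[266.2² + (160.6 + 182.7)²] = 434.4 N/mm.
Capacity per unit length: φr_n = 0.75 × 0.6 × 430 × (0.707 × 8) = 1094 N/mm.
434.4 ≤ 1094 → adequate.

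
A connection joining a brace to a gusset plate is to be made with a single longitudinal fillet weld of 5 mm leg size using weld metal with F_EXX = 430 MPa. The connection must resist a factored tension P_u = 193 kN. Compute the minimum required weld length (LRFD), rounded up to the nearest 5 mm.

L = 285 mm

Throat t_e = 0.707 × 5 = 3.535 mm.
φr_n = 0.75 × 0.6 × 430 × 3.535 × 10⁻³ = 0.684 kN/mm.
L_req = P_u / φr_n = 193 / 0.684 = 282.2 mm total.
Round up → use L = 285 mm.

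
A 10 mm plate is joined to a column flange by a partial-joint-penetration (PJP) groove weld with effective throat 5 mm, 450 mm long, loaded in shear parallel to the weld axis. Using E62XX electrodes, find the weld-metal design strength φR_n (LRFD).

φR_n ≈ 628 kN

E62XX → F_EXX = 620 MPa.
Effective throat (given) t_e = 5 mm.
A_we = 5 × 450 = 2250 mm².
F_nw = 0.6 F_EXX = 372 MPa.
φR_n = 0.75 × 372 × 2250 × 10⁻³ = 627.8 kN.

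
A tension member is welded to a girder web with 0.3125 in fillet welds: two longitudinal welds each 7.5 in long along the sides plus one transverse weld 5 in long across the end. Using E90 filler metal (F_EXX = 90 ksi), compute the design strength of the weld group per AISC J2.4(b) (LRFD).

t_e = 0.707 × 0.3125 = 0.2209 in.
R_nwl = 0.6 × 90 × 0.2209 × 15 = 179 kips (longitudinal, 2 welds).
R_nwt = 0.6 × 90 × 0.2209 × 5 = 59.65 kips (transverse, base value).
(i) R_nwl + R_nwt = 238.6 kips; (ii) 0.85 R_nwl + 1.5 R_nwt = 241.6 kips.
R_n = max = 241.6 kips [governs: (ii)]; φR_n = 181.2 kips.

φR_n ≈ 181 kips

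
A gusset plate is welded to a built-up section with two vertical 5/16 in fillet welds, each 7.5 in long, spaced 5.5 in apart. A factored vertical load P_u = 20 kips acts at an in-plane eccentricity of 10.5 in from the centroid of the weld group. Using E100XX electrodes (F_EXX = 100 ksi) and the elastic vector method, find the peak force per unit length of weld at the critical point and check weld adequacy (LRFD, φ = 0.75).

Total weld length L_w = 15 in. Treat welds as unit-width lines.
Polar moment about centroid: J = 2[d³/12 + d(b/2)²] = 2[7.5³/12 + 7.5×2.75²] = 183.8 in³.
Direct shear f_v = P/L_w = 20 / 15 = 1.333 kip/in (vertical).
Torsion M = P·e = 20 × 10.5 = 210 kip·in.
Critical point at (x, y) = (2.75, 3.75) from centroid. f_tx = M·y/J = 4.286 kip/in; f_ty = M·x/J = 3.143 kip/in.
Resultant f_max = √[f_tx² + (f_v + f_ty)²] = √[4.286² + (1.333 + 3.143)²] = 6.197 kip/in.
Capacity per unit length: φr_n = 0.75 × 0.6 × 100 × (0.707 × 0.3125) = 9.942 kip/in.
6.197 ≤ 9.942 → adequate.

f_max ≈ 6.2 kip/in; adequate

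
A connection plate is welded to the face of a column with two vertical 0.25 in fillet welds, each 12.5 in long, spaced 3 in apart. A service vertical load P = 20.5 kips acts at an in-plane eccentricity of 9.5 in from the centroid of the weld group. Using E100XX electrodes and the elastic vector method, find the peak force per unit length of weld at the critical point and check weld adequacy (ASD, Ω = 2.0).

f_max ≈ 3.56 kip/in; adequate

E100XX → F_EXX = 100 ksi.
Total weld length L_w = 25 in. Treat welds as unit-width lines.
Polar moment about centroid: J = 2[d³/12 + d(b/2)²] = 2[12.5³/12 + 12.5×1.5²] = 381.8 in³.
Direct shear f_v = P/L_w = 20.5 / 25 = 0.82 kip/in (vertical).
Torsion M = P·e = 20.5 × 9.5 = 194.75 kip·in.
Critical point at (x, y) = (1.5, 6.25) from centroid. f_tx = M·y/J = 3.188 kip/in; f_ty = M·x/J = 0.7652 kip/in.
Resultant f_max = √[f_tx² + (f_v + f_ty)²] = √[3.188² + (0.82 + 0.7652)²] = 3.561 kip/in.
Capacity per unit length: r_n/Ω = (1/2.0) × 0.6 × 100 × (0.707 × 0.25) = 5.302 kip/in.
3.561 ≤ 5.302 → adequate.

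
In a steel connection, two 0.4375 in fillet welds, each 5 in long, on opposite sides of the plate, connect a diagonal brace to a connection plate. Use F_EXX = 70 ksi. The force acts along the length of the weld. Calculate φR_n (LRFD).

φR_n ≈ 97.4 kip

Effective throat t_e = 0.707 × 0.4375 = 0.3093 in.
Total length L = 10 in; A_we = 0.3093 × 10 = 3.093 in².
F_nw = 0.6 F_EXX = 0.6 × 70 = 42 ksi.
φR_n = 0.75 × 42 × 3.093 = 97.43 kip.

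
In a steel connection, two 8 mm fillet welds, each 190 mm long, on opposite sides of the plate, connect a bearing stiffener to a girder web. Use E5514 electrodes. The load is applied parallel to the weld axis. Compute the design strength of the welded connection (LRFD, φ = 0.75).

E55XX → F_EXX = 550 MPa.
Effective throat t_e = 0.707 × 8 = 5.656 mm.
Total length L = 380 mm; A_we = 5.656 × 380 = 2149 mm².
F_nw = 0.6 F_EXX = 0.6 × 550 = 330 MPa.
φR_n = 0.75 × 330 × 2149 × 10⁻³ = 531.9 kN.

φR_n ≈ 532 kN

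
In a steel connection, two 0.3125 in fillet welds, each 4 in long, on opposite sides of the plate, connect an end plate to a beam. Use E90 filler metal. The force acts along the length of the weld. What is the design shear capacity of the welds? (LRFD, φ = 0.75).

φR_n ≈ 71.6 kip

E90XX → F_EXX = 90 ksi.
Effective throat t_e = 0.707 × 0.3125 = 0.2209 in.
Total length L = 8 in; A_we = 0.2209 × 8 = 1.767 in².
F_nw = 0.6 F_EXX = 0.6 × 90 = 54 ksi.
φR_n = 0.75 × 54 × 1.767 = 71.58 kip.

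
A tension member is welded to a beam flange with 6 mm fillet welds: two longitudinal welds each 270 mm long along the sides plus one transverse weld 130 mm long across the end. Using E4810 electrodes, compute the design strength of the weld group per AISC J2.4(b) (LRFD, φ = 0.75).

φR_n ≈ 614 kN

E48XX → F_EXX = 480 MPa.
t_e = 0.707 × 6 = 4.242 mm.
R_nwl = 0.6 × 480 × 4.242 × 540 × 10⁻³ = 659.7 kN (longitudinal, 2 welds).
R_nwt = 0.6 × 480 × 4.242 × 130 × 10⁻³ = 158.8 kN (transverse, base value).
(i) R_nwl + R_nwt = 818.5 kN; (ii) 0.85 R_nwl + 1.5 R_nwt = 799 kN.
R_n = max = 818.5 kN [governs: (i)]; φR_n = 613.9 kN.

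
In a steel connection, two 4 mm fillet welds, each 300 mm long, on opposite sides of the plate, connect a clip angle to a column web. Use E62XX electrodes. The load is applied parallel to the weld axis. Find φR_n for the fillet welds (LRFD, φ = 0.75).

E62XX → F_EXX = 620 MPa.
Effective throat t_e = 0.707 × 4 = 2.828 mm.
Total length L = 600 mm; A_we = 2.828 × 600 = 1697 mm².
F_nw = 0.6 F_EXX = 0.6 × 620 = 372 MPa.
φR_n = 0.75 × 372 × 1697 × 10⁻³ = 473.4 kN.

φR_n ≈ 473 kN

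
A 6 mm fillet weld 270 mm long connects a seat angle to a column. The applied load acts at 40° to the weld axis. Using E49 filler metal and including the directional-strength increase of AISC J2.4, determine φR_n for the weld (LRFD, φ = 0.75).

E49XX → F_EXX = 490 MPa.
t_e = 0.707 × 6 = 4.242 mm; A_we = 4.242 × 270 = 1145 mm².
Directional factor: 1.0 + 0.5 sin^1.5(40°) = 1.258.
F_nw = 0.6 × 490 × 1.258 = 369.8 MPa.
φR_n = 0.75 × 369.8 × 1145 × 10⁻³ = 317.6 kN.

φR_n ≈ 318 kN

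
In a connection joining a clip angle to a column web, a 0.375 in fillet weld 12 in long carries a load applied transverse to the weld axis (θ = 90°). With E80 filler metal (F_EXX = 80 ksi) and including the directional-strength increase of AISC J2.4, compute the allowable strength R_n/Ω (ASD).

t_e = 0.707 × 0.375 = 0.2651 in; A_we = 0.2651 × 12 = 3.181 in².
Directional factor: 1.0 + 0.5 sin^1.5(90°) = 1.5.
F_nw = 0.6 × 80 × 1.5 = 72 ksi.
R_n/Ω = (72 × 3.181) / 2.0 = 114.5 kip.

R_n/Ω ≈ 115 kip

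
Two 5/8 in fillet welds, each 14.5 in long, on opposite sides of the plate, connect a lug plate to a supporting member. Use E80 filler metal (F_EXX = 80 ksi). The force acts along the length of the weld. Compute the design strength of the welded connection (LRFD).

φR_n ≈ 461 kips

Effective throat t_e = 0.707 × 0.625 = 0.4419 in.
Total length L = 29 in; A_we = 0.4419 × 29 = 12.81 in².
F_nw = 0.6 F_EXX = 0.6 × 80 = 48 ksi.
φR_n = 0.75 × 48 × 12.81 = 461.3 kips.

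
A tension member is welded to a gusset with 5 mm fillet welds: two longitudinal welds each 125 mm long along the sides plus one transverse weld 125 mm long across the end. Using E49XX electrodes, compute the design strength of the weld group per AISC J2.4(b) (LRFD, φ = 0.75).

φR_n ≈ 312 kN

E49XX → F_EXX = 490 MPa.
t_e = 0.707 × 5 = 3.535 mm.
R_nwl = 0.6 × 490 × 3.535 × 250 × 10⁻³ = 259.8 kN (longitudinal, 2 welds).
R_nwt = 0.6 × 490 × 3.535 × 125 × 10⁻³ = 129.9 kN (transverse, base value).
(i) R_nwl + R_nwt = 389.7 kN; (ii) 0.85 R_nwl + 1.5 R_nwt = 415.7 kN.
R_n = max = 415.7 kN [governs: (ii)]; φR_n = 311.8 kN.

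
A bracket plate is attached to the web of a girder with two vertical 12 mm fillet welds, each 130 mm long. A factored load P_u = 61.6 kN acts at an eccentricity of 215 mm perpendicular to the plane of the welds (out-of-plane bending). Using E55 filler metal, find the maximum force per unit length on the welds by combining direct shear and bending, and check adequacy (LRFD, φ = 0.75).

E55XX → F_EXX = 550 MPa.
L_w = 2 × 130 = 260 mm; section modulus (unit throat) S = 2 × L²/6 = 5633 mm².
Direct shear f_v = P/L_w = 61.6×10³/260 = 236.9 N/mm.
Moment M = P × e = 61.6×10³ × 215 = 13244000 N·mm; bending f_b = M/S = 2351 N/mm.
f_max = √(f_v² + f_b²) = √(236.9² + 2351²) = 2363 N/mm.
φr_n = 0.75 × 0.6 × 550 × (0.707 × 12) = 2100 N/mm → NOT adequate.

f_max ≈ 2360 N/mm; NOT adequate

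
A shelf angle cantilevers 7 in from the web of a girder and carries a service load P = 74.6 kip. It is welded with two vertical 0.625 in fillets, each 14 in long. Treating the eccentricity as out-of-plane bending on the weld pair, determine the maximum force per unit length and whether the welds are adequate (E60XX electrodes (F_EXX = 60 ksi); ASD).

L_w = 2 × 14 = 28 in; section modulus (unit throat) S = 2 × L²/6 = 65.33 in².
Direct shear f_v = P/L_w = 74.6/28 = 2.664 kip/in.
Moment M = P × e = 74.6 × 7 = 522.2 kip·in; bending f_b = M/S = 7.993 kip/in.
f_max = √(f_v² + f_b²) = √(2.664² + 7.993²) = 8.425 kip/in.
r_n/Ω = (1/2.0) × 0.6 × 60 × (0.707 × 0.625) = 7.954 kip/in → NOT adequate.

f_max ≈ 8.43 kip/in; NOT adequate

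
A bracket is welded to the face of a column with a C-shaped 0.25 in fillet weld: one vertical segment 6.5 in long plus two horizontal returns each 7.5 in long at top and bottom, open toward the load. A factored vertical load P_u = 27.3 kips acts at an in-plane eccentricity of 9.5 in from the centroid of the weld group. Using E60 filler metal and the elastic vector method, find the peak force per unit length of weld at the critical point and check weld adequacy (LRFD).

E60XX → F_EXX = 60 ksi.
Total weld length L_w = 21.5 in. Treat welds as unit-width lines.
Centroid: x̄ = 2×7.5×3.75 / 21.5 = 2.616 in from the vertical weld.
Polar moment about centroid: J = I_x + I_y = [6.5³/12 + 2×7.5×3.25²] + [6.5×2.616² + 2(7.5³/12 + 7.5×1.134²)] = 315.4 in³.
Direct shear f_v = P/L_w = 27.3 / 21.5 = 1.27 kip/in (vertical).
Torsion M = P·e = 27.3 × 9.5 = 259.35 kip·in.
Critical point at (x, y) = (4.884, 3.25) from centroid. f_tx = M·y/J = 2.672 kip/in; f_ty = M·x/J = 4.016 kip/in.
Resultant f_max = √[f_tx² + (f_v + f_ty)²] = √[2.672² + (1.27 + 4.016)²] = 5.923 kip/in.
Capacity per unit length: φr_n = 0.75 × 0.6 × 60 × (0.707 × 0.25) = 4.772 kip/in.
5.923 > 4.772 → NOT adequate.

f_max ≈ 5.92 kip/in; NOT adequate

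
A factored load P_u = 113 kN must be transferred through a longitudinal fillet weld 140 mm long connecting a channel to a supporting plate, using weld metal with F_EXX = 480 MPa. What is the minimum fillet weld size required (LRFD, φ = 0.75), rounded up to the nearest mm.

w = 6 mm

Total weld length L = 140 mm.
Required throat t_e = P_u / (φ × 0.6 F_EXX × L) = 113 / (0.75 × 0.6 × 480 × 140 × 10⁻³) = 3.737 mm.
Required leg w = t_e / 0.707 = 5.285 mm → use 6 mm.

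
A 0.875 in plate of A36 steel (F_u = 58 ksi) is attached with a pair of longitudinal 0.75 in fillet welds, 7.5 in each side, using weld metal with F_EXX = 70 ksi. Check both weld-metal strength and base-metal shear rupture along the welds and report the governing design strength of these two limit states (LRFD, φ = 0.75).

t_e = 0.707 × 0.75 = 0.5302 in; L = 15 in.
Weld metal: φR_n = 0.75 × 0.6 × 70 × 0.5302 × 15 = 250.5 kip.
Base metal (shear rupture): φR_n = 0.75 × 0.6 × 58 × 0.875 × 15 = 342.6 kip.
Governing: weld metal.

φR_n ≈ 251 kip (weld metal governs)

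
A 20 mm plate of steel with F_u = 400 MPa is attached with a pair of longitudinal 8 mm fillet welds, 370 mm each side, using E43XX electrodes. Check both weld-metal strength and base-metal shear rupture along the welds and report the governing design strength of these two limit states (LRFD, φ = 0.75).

φR_n ≈ 810 kN (weld metal governs)

E43XX → F_EXX = 430 MPa.
t_e = 0.707 × 8 = 5.656 mm; L = 740 mm.
Weld metal: φR_n = 0.75 × 0.6 × 430 × 5.656 × 740 × 10⁻³ = 809.9 kN.
Base metal (shear rupture): φR_n = 0.75 × 0.6 × 400 × 20 × 740 × 10⁻³ = 2664 kN.
Governing: weld metal.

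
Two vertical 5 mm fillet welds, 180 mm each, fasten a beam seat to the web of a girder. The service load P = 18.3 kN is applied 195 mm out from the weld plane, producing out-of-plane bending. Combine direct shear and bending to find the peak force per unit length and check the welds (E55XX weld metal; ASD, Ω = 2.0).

f_max ≈ 334 N/mm; adequate

E55XX → F_EXX = 550 MPa.
L_w = 2 × 180 = 360 mm; section modulus (unit throat) S = 2 × L²/6 = 10800 mm².
Direct shear f_v = P/L_w = 18.3×10³/360 = 50.83 N/mm.
Moment M = P × e = 18.3×10³ × 195 = 3568500 N·mm; bending f_b = M/S = 330.4 N/mm.
f_max = √(f_v² + f_b²) = √(50.83² + 330.4²) = 334.3 N/mm.
r_n/Ω = (1/2.0) × 0.6 × 550 × (0.707 × 5) = 583.3 N/mm → adequate.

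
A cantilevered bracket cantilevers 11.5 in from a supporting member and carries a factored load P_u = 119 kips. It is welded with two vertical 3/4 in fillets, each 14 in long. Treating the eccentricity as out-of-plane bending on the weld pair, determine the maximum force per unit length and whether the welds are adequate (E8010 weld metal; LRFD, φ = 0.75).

E80XX → F_EXX = 80 ksi.
L_w = 2 × 14 = 28 in; section modulus (unit throat) S = 2 × L²/6 = 65.33 in².
Direct shear f_v = P/L_w = 119/28 = 4.25 kip/in.
Moment M = P × e = 119 × 11.5 = 1368.5 kip·in; bending f_b = M/S = 20.95 kip/in.
f_max = √(f_v² + f_b²) = √(4.25² + 20.95²) = 21.37 kip/in.
φr_n = 0.75 × 0.6 × 80 × (0.707 × 0.75) = 19.09 kip/in → NOT adequate.

f_max ≈ 21.4 kip/in; NOT adequate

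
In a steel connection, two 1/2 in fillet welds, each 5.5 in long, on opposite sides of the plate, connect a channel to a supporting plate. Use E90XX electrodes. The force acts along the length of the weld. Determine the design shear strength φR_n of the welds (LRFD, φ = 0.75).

φR_n ≈ 157 kip

E90XX → F_EXX = 90 ksi.
Effective throat t_e = 0.707 × 0.5 = 0.3535 in.
Total length L = 11 in; A_we = 0.3535 × 11 = 3.888 in².
F_nw = 0.6 F_EXX = 0.6 × 90 = 54 ksi.
φR_n = 0.75 × 54 × 3.888 = 157.5 kip.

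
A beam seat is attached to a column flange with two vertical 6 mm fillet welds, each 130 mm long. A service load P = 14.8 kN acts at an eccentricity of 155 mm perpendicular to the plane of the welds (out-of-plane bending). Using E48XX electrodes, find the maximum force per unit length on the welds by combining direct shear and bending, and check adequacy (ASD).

f_max ≈ 411 N/mm; adequate

E48XX → F_EXX = 480 MPa.
L_w = 2 × 130 = 260 mm; section modulus (unit throat) S = 2 × L²/6 = 5633 mm².
Direct shear f_v = P/L_w = 14.8×10³/260 = 56.92 N/mm.
Moment M = P × e = 14.8×10³ × 155 = 2294000 N·mm; bending f_b = M/S = 407.2 N/mm.
f_max = √(f_v² + f_b²) = √(56.92² + 407.2²) = 411.2 N/mm.
r_n/Ω = (1/2.0) × 0.6 × 480 × (0.707 × 6) = 610.8 N/mm → adequate.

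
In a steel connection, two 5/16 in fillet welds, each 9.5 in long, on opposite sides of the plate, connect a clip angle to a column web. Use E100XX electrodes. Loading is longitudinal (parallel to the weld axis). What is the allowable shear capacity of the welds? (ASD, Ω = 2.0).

E100XX → F_EXX = 100 ksi.
Effective throat t_e = 0.707 × 0.3125 = 0.2209 in.
Total length L = 19 in; A_we = 0.2209 × 19 = 4.198 in².
F_nw = 0.6 F_EXX = 0.6 × 100 = 60 ksi.
R_n = 60 × 4.198 = 251.9 kips; R_n/Ω = 251.9/2.0 = 125.9 kips.

R_n/Ω ≈ 126 kips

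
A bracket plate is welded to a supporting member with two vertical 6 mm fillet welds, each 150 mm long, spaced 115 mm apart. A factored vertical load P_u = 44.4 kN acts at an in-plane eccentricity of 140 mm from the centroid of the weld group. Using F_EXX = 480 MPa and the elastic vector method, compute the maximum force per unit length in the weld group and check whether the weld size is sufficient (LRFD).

f_max ≈ 482 N/mm; adequate

Total weld length L_w = 300 mm. Treat welds as unit-width lines.
Polar moment about centroid: J = 2[d³/12 + d(b/2)²] = 2[150³/12 + 150×57.5²] = 1554000 mm³.
Direct shear f_v = P/L_w = 44.4×10³ / 300 = 148 N/mm (vertical).
Torsion M = P·e = 44.4×10³ × 140 = 6216000 N·mm.
Critical point at (x, y) = (57.5, 75) from centroid. f_tx = M·y/J = 299.9 N/mm; f_ty = M·x/J = 229.9 N/mm.
Resultant f_max = √[f_tx² + (f_v + f_ty)²] = √[299.9² + (148 + 229.9)²] = 482.5 N/mm.
Capacity per unit length: φr_n = 0.75 × 0.6 × 480 × (0.707 × 6) = 916.3 N/mm.
482.5 ≤ 916.3 → adequate.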